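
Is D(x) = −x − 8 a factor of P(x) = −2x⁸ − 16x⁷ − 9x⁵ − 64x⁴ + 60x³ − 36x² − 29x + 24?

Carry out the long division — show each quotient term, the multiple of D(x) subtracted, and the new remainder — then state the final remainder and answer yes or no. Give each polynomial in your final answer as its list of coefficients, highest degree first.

R = [0], so D(x) is a factor of P(x). yes

Step 1: lead(−2x⁸ − 16x⁷ − 9x⁵ − 64x⁴ + 60x³ − 36x² − 29x + 24) ÷ lead(D) = −2x⁸ ÷ −x = 2x⁷. Subtract (2x⁷)·D = −2x⁸ − 16x⁷. Remainder: −9x⁵ − 64x⁴ + 60x³ − 36x² − 29x + 24.
Step 2: lead(−9x⁵ − 64x⁴ + 60x³ − 36x² − 29x + 24) ÷ lead(D) = −9x⁵ ÷ −x = 9x⁴. Subtract (9x⁴)·D = −9x⁵ − 72x⁴. Remainder: 8x⁴ + 60x³ − 36x² − 29x + 24.
Step 3: lead(8x⁴ + 60x³ − 36x² − 29x + 24) ÷ lead(D) = 8x⁴ ÷ −x = −8x³. Subtract (−8x³)·D = 8x⁴ + 64x³. Remainder: −4x³ − 36x² − 29x + 24.
Step 4: lead(−4x³ − 36x² − 29x + 24) ÷ lead(D) = −4x³ ÷ −x = 4x². Subtract (4x²)·D = −4x³ − 32x². Remainder: −4x² − 29x + 24.
Step 5: lead(−4x² − 29x + 24) ÷ lead(D) = −4x² ÷ −x = 4x. Subtract (4x)·D = −4x² − 32x. Remainder: 3x + 24.
Step 6: lead(3x + 24) ÷ lead(D) = 3x ÷ −x = −3. Subtract (−3)·D = 3x + 24. Remainder: 0.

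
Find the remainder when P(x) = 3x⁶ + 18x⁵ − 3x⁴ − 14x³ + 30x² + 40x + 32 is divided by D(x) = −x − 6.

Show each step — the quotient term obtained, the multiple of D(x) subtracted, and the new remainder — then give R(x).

Step 1: lead(3x⁶ + 18x⁵ − 3x⁴ − 14x³ + 30x² + 40x + 32) ÷ lead(D) = 3x⁶ ÷ −x = −3x⁵. Subtract (−3x⁵)·D = 3x⁶ + 18x⁵. Remainder: −3x⁴ − 14x³ + 30x² + 40x + 32.
Step 2: lead(−3x⁴ − 14x³ + 30x² + 40x + 32) ÷ lead(D) = −3x⁴ ÷ −x = 3x³. Subtract (3x³)·D = −3x⁴ − 18x³. Remainder: 4x³ + 30x² + 40x + 32.
Step 3: lead(4x³ + 30x² + 40x + 32) ÷ lead(D) = 4x³ ÷ −x = −4x². Subtract (−4x²)·D = 4x³ + 24x². Remainder: 6x² + 40x + 32.
Step 4: lead(6x² + 40x + 32) ÷ lead(D) = 6x² ÷ −x = −6x. Subtract (−6x)·D = 6x² + 36x. Remainder: 4x + 32.
Step 5: lead(4x + 32) ÷ lead(D) = 4x ÷ −x = −4. Subtract (−4)·D = 4x + 24. Remainder: 8.

R(x) = 8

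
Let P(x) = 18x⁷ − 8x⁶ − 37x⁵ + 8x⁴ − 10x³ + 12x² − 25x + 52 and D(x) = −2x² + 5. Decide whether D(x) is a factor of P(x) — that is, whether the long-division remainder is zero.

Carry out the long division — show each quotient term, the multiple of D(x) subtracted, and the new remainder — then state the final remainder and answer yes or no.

R(x) = 7, so D(x) is not a factor of P(x). no

Step 1: lead(18x⁷ − 8x⁶ − 37x⁵ + 8x⁴ − 10x³ + 12x² − 25x + 52) ÷ lead(D) = 18x⁷ ÷ −2x² = −9x⁵. Subtract (−9x⁵)·D = 18x⁷ − 45x⁵. Remainder: −8x⁶ + 8x⁵ + 8x⁴ − 10x³ + 12x² − 25x + 52.
Step 2: lead(−8x⁶ + 8x⁵ + 8x⁴ − 10x³ + 12x² − 25x + 52) ÷ lead(D) = −8x⁶ ÷ −2x² = 4x⁴. Subtract (4x⁴)·D = −8x⁶ + 20x⁴. Remainder: 8x⁵ − 12x⁴ − 10x³ + 12x² − 25x + 52.
Step 3: lead(8x⁵ − 12x⁴ − 10x³ + 12x² − 25x + 52) ÷ lead(D) = 8x⁵ ÷ −2x² = −4x³. Subtract (−4x³)·D = 8x⁵ − 20x³. Remainder: −12x⁴ + 10x³ + 12x² − 25x + 52.
Step 4: lead(−12x⁴ + 10x³ + 12x² − 25x + 52) ÷ lead(D) = −12x⁴ ÷ −2x² = 6x². Subtract (6x²)·D = −12x⁴ + 30x². Remainder: 10x³ − 18x² − 25x + 52.
Step 5: lead(10x³ − 18x² − 25x + 52) ÷ lead(D) = 10x³ ÷ −2x² = −5x. Subtract (−5x)·D = 10x³ − 25x. Remainder: −18x² + 52.
Step 6: lead(−18x² + 52) ÷ lead(D) = −18x² ÷ −2x² = 9. Subtract (9)·D = −18x² + 45. Remainder: 7.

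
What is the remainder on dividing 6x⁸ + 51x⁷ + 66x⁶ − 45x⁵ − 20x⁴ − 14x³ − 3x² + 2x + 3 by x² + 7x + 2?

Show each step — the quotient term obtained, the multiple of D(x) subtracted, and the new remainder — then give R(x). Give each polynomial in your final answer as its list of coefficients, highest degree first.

R = [-5, 1]

Step 1: lead(6x⁸ + 51x⁷ + 66x⁶ − 45x⁵ − 20x⁴ − 14x³ − 3x² + 2x + 3) ÷ lead(D) = 6x⁸ ÷ x² = 6x⁶. Subtract (6x⁶)·D = 6x⁸ + 42x⁷ + 12x⁶. Remainder: 9x⁷ + 54x⁶ − 45x⁵ − 20x⁴ − 14x³ − 3x² + 2x + 3.
Step 2: lead(9x⁷ + 54x⁶ − 45x⁵ − 20x⁴ − 14x³ − 3x² + 2x + 3) ÷ lead(D) = 9x⁷ ÷ x² = 9x⁵. Subtract (9x⁵)·D = 9x⁷ + 63x⁶ + 18x⁵. Remainder: −9x⁶ − 63x⁵ − 20x⁴ − 14x³ − 3x² + 2x + 3.
Step 3: lead(−9x⁶ − 63x⁵ − 20x⁴ − 14x³ − 3x² + 2x + 3) ÷ lead(D) = −9x⁶ ÷ x² = −9x⁴. Subtract (−9x⁴)·D = −9x⁶ − 63x⁵ − 18x⁴. Remainder: −2x⁴ − 14x³ − 3x² + 2x + 3.
Step 4: lead(−2x⁴ − 14x³ − 3x² + 2x + 3) ÷ lead(D) = −2x⁴ ÷ x² = −2x². Subtract (−2x²)·D = −2x⁴ − 14x³ − 4x². Remainder: x² + 2x + 3.
Step 5: lead(x² + 2x + 3) ÷ lead(D) = x² ÷ x² = 1. Subtract (1)·D = x² + 7x + 2. Remainder: −5x + 1.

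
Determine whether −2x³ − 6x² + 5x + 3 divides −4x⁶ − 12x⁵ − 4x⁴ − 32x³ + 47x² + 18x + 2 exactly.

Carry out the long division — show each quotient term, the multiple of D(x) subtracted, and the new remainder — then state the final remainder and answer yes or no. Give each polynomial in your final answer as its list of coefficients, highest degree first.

Step 1: lead(−4x⁶ − 12x⁵ − 4x⁴ − 32x³ + 47x² + 18x + 2) ÷ lead(D) = −4x⁶ ÷ −2x³ = 2x³. Subtract (2x³)·D = −4x⁶ − 12x⁵ + 10x⁴ + 6x³. Remainder: −14x⁴ − 38x³ + 47x² + 18x + 2.
Step 2: lead(−14x⁴ − 38x³ + 47x² + 18x + 2) ÷ lead(D) = −14x⁴ ÷ −2x³ = 7x. Subtract (7x)·D = −14x⁴ − 42x³ + 35x² + 21x. Remainder: 4x³ + 12x² − 3x + 2.
Step 3: lead(4x³ + 12x² − 3x + 2) ÷ lead(D) = 4x³ ÷ −2x³ = −2. Subtract (−2)·D = 4x³ + 12x² − 10x − 6. Remainder: 7x + 8.

R = [7, 8], so D(x) is not a factor of P(x). no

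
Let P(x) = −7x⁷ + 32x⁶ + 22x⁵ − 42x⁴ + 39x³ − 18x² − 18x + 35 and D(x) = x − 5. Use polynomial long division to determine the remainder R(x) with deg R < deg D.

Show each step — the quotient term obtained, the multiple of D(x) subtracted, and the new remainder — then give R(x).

R(x) = −5

Step 1: lead(−7x⁷ + 32x⁶ + 22x⁵ − 42x⁴ + 39x³ − 18x² − 18x + 35) ÷ lead(D) = −7x⁷ ÷ x = −7x⁶. Subtract (−7x⁶)·D = −7x⁷ + 35x⁶. Remainder: −3x⁶ + 22x⁵ − 42x⁴ + 39x³ − 18x² − 18x + 35.
Step 2: lead(−3x⁶ + 22x⁵ − 42x⁴ + 39x³ − 18x² − 18x + 35) ÷ lead(D) = −3x⁶ ÷ x = −3x⁵. Subtract (−3x⁵)·D = −3x⁶ + 15x⁵. Remainder: 7x⁵ − 42x⁴ + 39x³ − 18x² − 18x + 35.
Step 3: lead(7x⁵ − 42x⁴ + 39x³ − 18x² − 18x + 35) ÷ lead(D) = 7x⁵ ÷ x = 7x⁴. Subtract (7x⁴)·D = 7x⁵ − 35x⁴. Remainder: −7x⁴ + 39x³ − 18x² − 18x + 35.
Step 4: lead(−7x⁴ + 39x³ − 18x² − 18x + 35) ÷ lead(D) = −7x⁴ ÷ x = −7x³. Subtract (−7x³)·D = −7x⁴ + 35x³. Remainder: 4x³ − 18x² − 18x + 35.
Step 5: lead(4x³ − 18x² − 18x + 35) ÷ lead(D) = 4x³ ÷ x = 4x². Subtract (4x²)·D = 4x³ − 20x². Remainder: 2x² − 18x + 35.
Step 6: lead(2x² − 18x + 35) ÷ lead(D) = 2x² ÷ x = 2x. Subtract (2x)·D = 2x² − 10x. Remainder: −8x + 35.
Step 7: lead(−8x + 35) ÷ lead(D) = −8x ÷ x = −8. Subtract (−8)·D = −8x + 40. Remainder: −5.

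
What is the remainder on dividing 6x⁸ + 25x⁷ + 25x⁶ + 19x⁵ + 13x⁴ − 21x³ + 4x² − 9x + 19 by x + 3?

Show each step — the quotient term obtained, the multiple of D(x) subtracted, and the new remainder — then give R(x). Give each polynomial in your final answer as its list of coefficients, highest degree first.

R = [1]

Step 1: lead(6x⁸ + 25x⁷ + 25x⁶ + 19x⁵ + 13x⁴ − 21x³ + 4x² − 9x + 19) ÷ lead(D) = 6x⁸ ÷ x = 6x⁷. Subtract (6x⁷)·D = 6x⁸ + 18x⁷. Remainder: 7x⁷ + 25x⁶ + 19x⁵ + 13x⁴ − 21x³ + 4x² − 9x + 19.
Step 2: lead(7x⁷ + 25x⁶ + 19x⁵ + 13x⁴ − 21x³ + 4x² − 9x + 19) ÷ lead(D) = 7x⁷ ÷ x = 7x⁶. Subtract (7x⁶)·D = 7x⁷ + 21x⁶. Remainder: 4x⁶ + 19x⁵ + 13x⁴ − 21x³ + 4x² − 9x + 19.
Step 3: lead(4x⁶ + 19x⁵ + 13x⁴ − 21x³ + 4x² − 9x + 19) ÷ lead(D) = 4x⁶ ÷ x = 4x⁵. Subtract (4x⁵)·D = 4x⁶ + 12x⁵. Remainder: 7x⁵ + 13x⁴ − 21x³ + 4x² − 9x + 19.
Step 4: lead(7x⁵ + 13x⁴ − 21x³ + 4x² − 9x + 19) ÷ lead(D) = 7x⁵ ÷ x = 7x⁴. Subtract (7x⁴)·D = 7x⁵ + 21x⁴. Remainder: −8x⁴ − 21x³ + 4x² − 9x + 19.
Step 5: lead(−8x⁴ − 21x³ + 4x² − 9x + 19) ÷ lead(D) = −8x⁴ ÷ x = −8x³. Subtract (−8x³)·D = −8x⁴ − 24x³. Remainder: 3x³ + 4x² − 9x + 19.
Step 6: lead(3x³ + 4x² − 9x + 19) ÷ lead(D) = 3x³ ÷ x = 3x². Subtract (3x²)·D = 3x³ + 9x². Remainder: −5x² − 9x + 19.
Step 7: lead(−5x² − 9x + 19) ÷ lead(D) = −5x² ÷ x = −5x. Subtract (−5x)·D = −5x² − 15x. Remainder: 6x + 19.
Step 8: lead(6x + 19) ÷ lead(D) = 6x ÷ x = 6. Subtract (6)·D = 6x + 18. Remainder: 1.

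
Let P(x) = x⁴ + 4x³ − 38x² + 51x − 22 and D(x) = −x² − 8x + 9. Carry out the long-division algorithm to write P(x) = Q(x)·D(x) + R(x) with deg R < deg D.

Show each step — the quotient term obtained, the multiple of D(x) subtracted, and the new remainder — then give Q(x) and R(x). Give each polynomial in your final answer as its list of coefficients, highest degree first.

Q = [-1, 4, -3]; R = [-9, 5]

Step 1: lead(x⁴ + 4x³ − 38x² + 51x − 22) ÷ lead(D) = x⁴ ÷ −x² = −x². Subtract (−x²)·D = x⁴ + 8x³ − 9x². Remainder: −4x³ − 29x² + 51x − 22.
Step 2: lead(−4x³ − 29x² + 51x − 22) ÷ lead(D) = −4x³ ÷ −x² = 4x. Subtract (4x)·D = −4x³ − 32x² + 36x. Remainder: 3x² + 15x − 22.
Step 3: lead(3x² + 15x − 22) ÷ lead(D) = 3x² ÷ −x² = −3. Subtract (−3)·D = 3x² + 24x − 27. Remainder: −9x + 5.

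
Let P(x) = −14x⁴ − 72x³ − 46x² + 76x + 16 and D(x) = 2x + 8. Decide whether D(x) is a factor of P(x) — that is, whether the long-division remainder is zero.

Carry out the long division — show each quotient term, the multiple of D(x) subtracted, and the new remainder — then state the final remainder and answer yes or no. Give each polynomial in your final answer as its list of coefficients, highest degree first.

R = [0], so D(x) is a factor of P(x). yes

Step 1: lead(−14x⁴ − 72x³ − 46x² + 76x + 16) ÷ lead(D) = −14x⁴ ÷ 2x = −7x³. Subtract (−7x³)·D = −14x⁴ − 56x³. Remainder: −16x³ − 46x² + 76x + 16.
Step 2: lead(−16x³ − 46x² + 76x + 16) ÷ lead(D) = −16x³ ÷ 2x = −8x². Subtract (−8x²)·D = −16x³ − 64x². Remainder: 18x² + 76x + 16.
Step 3: lead(18x² + 76x + 16) ÷ lead(D) = 18x² ÷ 2x = 9x. Subtract (9x)·D = 18x² + 72x. Remainder: 4x + 16.
Step 4: lead(4x + 16) ÷ lead(D) = 4x ÷ 2x = 2. Subtract (2)·D = 4x + 16. Remainder: 0.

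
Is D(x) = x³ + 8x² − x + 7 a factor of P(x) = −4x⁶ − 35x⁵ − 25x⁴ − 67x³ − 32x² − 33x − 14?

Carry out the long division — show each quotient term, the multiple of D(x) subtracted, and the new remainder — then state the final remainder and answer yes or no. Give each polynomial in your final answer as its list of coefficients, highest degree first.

Step 1: lead(−4x⁶ − 35x⁵ − 25x⁴ − 67x³ − 32x² − 33x − 14) ÷ lead(D) = −4x⁶ ÷ x³ = −4x³. Subtract (−4x³)·D = −4x⁶ − 32x⁵ + 4x⁴ − 28x³. Remainder: −3x⁵ − 29x⁴ − 39x³ − 32x² − 33x − 14.
Step 2: lead(−3x⁵ − 29x⁴ − 39x³ − 32x² − 33x − 14) ÷ lead(D) = −3x⁵ ÷ x³ = −3x². Subtract (−3x²)·D = −3x⁵ − 24x⁴ + 3x³ − 21x². Remainder: −5x⁴ − 42x³ − 11x² − 33x − 14.
Step 3: lead(−5x⁴ − 42x³ − 11x² − 33x − 14) ÷ lead(D) = −5x⁴ ÷ x³ = −5x. Subtract (−5x)·D = −5x⁴ − 40x³ + 5x² − 35x. Remainder: −2x³ − 16x² + 2x − 14.
Step 4: lead(−2x³ − 16x² + 2x − 14) ÷ lead(D) = −2x³ ÷ x³ = −2. Subtract (−2)·D = −2x³ − 16x² + 2x − 14. Remainder: 0.

R = [0], so D(x) is a factor of P(x). yes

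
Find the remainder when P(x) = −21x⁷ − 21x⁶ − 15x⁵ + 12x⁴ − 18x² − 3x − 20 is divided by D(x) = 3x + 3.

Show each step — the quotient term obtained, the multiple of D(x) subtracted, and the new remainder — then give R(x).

R(x) = −8

Step 1: lead(−21x⁷ − 21x⁶ − 15x⁵ + 12x⁴ − 18x² − 3x − 20) ÷ lead(D) = −21x⁷ ÷ 3x = −7x⁶. Subtract (−7x⁶)·D = −21x⁷ − 21x⁶. Remainder: −15x⁵ + 12x⁴ − 18x² − 3x − 20.
Step 2: lead(−15x⁵ + 12x⁴ − 18x² − 3x − 20) ÷ lead(D) = −15x⁵ ÷ 3x = −5x⁴. Subtract (−5x⁴)·D = −15x⁵ − 15x⁴. Remainder: 27x⁴ − 18x² − 3x − 20.
Step 3: lead(27x⁴ − 18x² − 3x − 20) ÷ lead(D) = 27x⁴ ÷ 3x = 9x³. Subtract (9x³)·D = 27x⁴ + 27x³. Remainder: −27x³ − 18x² − 3x − 20.
Step 4: lead(−27x³ − 18x² − 3x − 20) ÷ lead(D) = −27x³ ÷ 3x = −9x². Subtract (−9x²)·D = −27x³ − 27x². Remainder: 9x² − 3x − 20.
Step 5: lead(9x² − 3x − 20) ÷ lead(D) = 9x² ÷ 3x = 3x. Subtract (3x)·D = 9x² + 9x. Remainder: −12x − 20.
Step 6: lead(−12x − 20) ÷ lead(D) = −12x ÷ 3x = −4. Subtract (−4)·D = −12x − 12. Remainder: −8.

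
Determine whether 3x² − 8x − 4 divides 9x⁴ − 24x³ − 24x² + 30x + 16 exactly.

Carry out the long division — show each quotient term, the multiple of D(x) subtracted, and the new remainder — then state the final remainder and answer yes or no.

R(x) = −2x, so D(x) is not a factor of P(x). no

Step 1: lead(9x⁴ − 24x³ − 24x² + 30x + 16) ÷ lead(D) = 9x⁴ ÷ 3x² = 3x². Subtract (3x²)·D = 9x⁴ − 24x³ − 12x². Remainder: −12x² + 30x + 16.
Step 2: lead(−12x² + 30x + 16) ÷ lead(D) = −12x² ÷ 3x² = −4. Subtract (−4)·D = −12x² + 32x + 16. Remainder: −2x.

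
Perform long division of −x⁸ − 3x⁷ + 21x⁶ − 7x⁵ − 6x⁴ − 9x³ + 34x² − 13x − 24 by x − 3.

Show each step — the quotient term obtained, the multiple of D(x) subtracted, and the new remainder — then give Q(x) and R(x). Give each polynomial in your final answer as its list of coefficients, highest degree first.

Step 1: lead(−x⁸ − 3x⁷ + 21x⁶ − 7x⁵ − 6x⁴ − 9x³ + 34x² − 13x − 24) ÷ lead(D) = −x⁸ ÷ x = −x⁷. Subtract (−x⁷)·D = −x⁸ + 3x⁷. Remainder: −6x⁷ + 21x⁶ − 7x⁵ − 6x⁴ − 9x³ + 34x² − 13x − 24.
Step 2: lead(−6x⁷ + 21x⁶ − 7x⁵ − 6x⁴ − 9x³ + 34x² − 13x − 24) ÷ lead(D) = −6x⁷ ÷ x = −6x⁶. Subtract (−6x⁶)·D = −6x⁷ + 18x⁶. Remainder: 3x⁶ − 7x⁵ − 6x⁴ − 9x³ + 34x² − 13x − 24.
Step 3: lead(3x⁶ − 7x⁵ − 6x⁴ − 9x³ + 34x² − 13x − 24) ÷ lead(D) = 3x⁶ ÷ x = 3x⁵. Subtract (3x⁵)·D = 3x⁶ − 9x⁵. Remainder: 2x⁵ − 6x⁴ − 9x³ + 34x² − 13x − 24.
Step 4: lead(2x⁵ − 6x⁴ − 9x³ + 34x² − 13x − 24) ÷ lead(D) = 2x⁵ ÷ x = 2x⁴. Subtract (2x⁴)·D = 2x⁵ − 6x⁴. Remainder: −9x³ + 34x² − 13x − 24.
Step 5: lead(−9x³ + 34x² − 13x − 24) ÷ lead(D) = −9x³ ÷ x = −9x². Subtract (−9x²)·D = −9x³ + 27x². Remainder: 7x² − 13x − 24.
Step 6: lead(7x² − 13x − 24) ÷ lead(D) = 7x² ÷ x = 7x. Subtract (7x)·D = 7x² − 21x. Remainder: 8x − 24.
Step 7: lead(8x − 24) ÷ lead(D) = 8x ÷ x = 8. Subtract (8)·D = 8x − 24. Remainder: 0.

Q = [-1, -6, 3, 2, 0, -9, 7, 8]; R = [0]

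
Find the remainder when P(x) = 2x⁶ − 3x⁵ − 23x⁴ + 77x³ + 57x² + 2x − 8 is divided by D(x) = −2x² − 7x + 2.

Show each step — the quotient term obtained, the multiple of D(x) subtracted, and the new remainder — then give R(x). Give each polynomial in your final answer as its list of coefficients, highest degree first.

Step 1: lead(2x⁶ − 3x⁵ − 23x⁴ + 77x³ + 57x² + 2x − 8) ÷ lead(D) = 2x⁶ ÷ −2x² = −x⁴. Subtract (−x⁴)·D = 2x⁶ + 7x⁵ − 2x⁴. Remainder: −10x⁵ − 21x⁴ + 77x³ + 57x² + 2x − 8.
Step 2: lead(−10x⁵ − 21x⁴ + 77x³ + 57x² + 2x − 8) ÷ lead(D) = −10x⁵ ÷ −2x² = 5x³. Subtract (5x³)·D = −10x⁵ − 35x⁴ + 10x³. Remainder: 14x⁴ + 67x³ + 57x² + 2x − 8.
Step 3: lead(14x⁴ + 67x³ + 57x² + 2x − 8) ÷ lead(D) = 14x⁴ ÷ −2x² = −7x². Subtract (−7x²)·D = 14x⁴ + 49x³ − 14x². Remainder: 18x³ + 71x² + 2x − 8.
Step 4: lead(18x³ + 71x² + 2x − 8) ÷ lead(D) = 18x³ ÷ −2x² = −9x. Subtract (−9x)·D = 18x³ + 63x² − 18x. Remainder: 8x² + 20x − 8.
Step 5: lead(8x² + 20x − 8) ÷ lead(D) = 8x² ÷ −2x² = −4. Subtract (−4)·D = 8x² + 28x − 8. Remainder: −8x.

R = [-8, 0]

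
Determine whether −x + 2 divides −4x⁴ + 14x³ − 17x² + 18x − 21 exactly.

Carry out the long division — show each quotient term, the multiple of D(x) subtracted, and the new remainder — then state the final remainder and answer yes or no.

R(x) = −5, so D(x) is not a factor of P(x). no

Step 1: lead(−4x⁴ + 14x³ − 17x² + 18x − 21) ÷ lead(D) = −4x⁴ ÷ −x = 4x³. Subtract (4x³)·D = −4x⁴ + 8x³. Remainder: 6x³ − 17x² + 18x − 21.
Step 2: lead(6x³ − 17x² + 18x − 21) ÷ lead(D) = 6x³ ÷ −x = −6x². Subtract (−6x²)·D = 6x³ − 12x². Remainder: −5x² + 18x − 21.
Step 3: lead(−5x² + 18x − 21) ÷ lead(D) = −5x² ÷ −x = 5x. Subtract (5x)·D = −5x² + 10x. Remainder: 8x − 21.
Step 4: lead(8x − 21) ÷ lead(D) = 8x ÷ −x = −8. Subtract (−8)·D = 8x − 16. Remainder: −5.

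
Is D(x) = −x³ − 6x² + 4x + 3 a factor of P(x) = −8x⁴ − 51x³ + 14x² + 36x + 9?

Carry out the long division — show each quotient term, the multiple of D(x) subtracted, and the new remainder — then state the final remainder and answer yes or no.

R(x) = 0, so D(x) is a factor of P(x). yes

Step 1: lead(−8x⁴ − 51x³ + 14x² + 36x + 9) ÷ lead(D) = −8x⁴ ÷ −x³ = 8x. Subtract (8x)·D = −8x⁴ − 48x³ + 32x² + 24x. Remainder: −3x³ − 18x² + 12x + 9.
Step 2: lead(−3x³ − 18x² + 12x + 9) ÷ lead(D) = −3x³ ÷ −x³ = 3. Subtract (3)·D = −3x³ − 18x² + 12x + 9. Remainder: 0.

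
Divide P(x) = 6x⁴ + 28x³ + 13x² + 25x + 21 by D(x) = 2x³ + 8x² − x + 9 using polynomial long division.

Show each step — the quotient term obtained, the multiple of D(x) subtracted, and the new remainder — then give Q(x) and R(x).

Q(x) = 3x + 2; R(x) = 3

Step 1: lead(6x⁴ + 28x³ + 13x² + 25x + 21) ÷ lead(D) = 6x⁴ ÷ 2x³ = 3x. Subtract (3x)·D = 6x⁴ + 24x³ − 3x² + 27x. Remainder: 4x³ + 16x² − 2x + 21.
Step 2: lead(4x³ + 16x² − 2x + 21) ÷ lead(D) = 4x³ ÷ 2x³ = 2. Subtract (2)·D = 4x³ + 16x² − 2x + 18. Remainder: 3.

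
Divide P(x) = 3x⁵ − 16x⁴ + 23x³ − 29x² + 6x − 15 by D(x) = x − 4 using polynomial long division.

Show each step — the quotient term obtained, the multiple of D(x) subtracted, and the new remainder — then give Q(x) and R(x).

Q(x) = 3x⁴ − 4x³ + 7x² − x + 2; R(x) = −7

Step 1: lead(3x⁵ − 16x⁴ + 23x³ − 29x² + 6x − 15) ÷ lead(D) = 3x⁵ ÷ x = 3x⁴. Subtract (3x⁴)·D = 3x⁵ − 12x⁴. Remainder: −4x⁴ + 23x³ − 29x² + 6x − 15.
Step 2: lead(−4x⁴ + 23x³ − 29x² + 6x − 15) ÷ lead(D) = −4x⁴ ÷ x = −4x³. Subtract (−4x³)·D = −4x⁴ + 16x³. Remainder: 7x³ − 29x² + 6x − 15.
Step 3: lead(7x³ − 29x² + 6x − 15) ÷ lead(D) = 7x³ ÷ x = 7x². Subtract (7x²)·D = 7x³ − 28x². Remainder: −x² + 6x − 15.
Step 4: lead(−x² + 6x − 15) ÷ lead(D) = −x² ÷ x = −x. Subtract (−x)·D = −x² + 4x. Remainder: 2x − 15.
Step 5: lead(2x − 15) ÷ lead(D) = 2x ÷ x = 2. Subtract (2)·D = 2x − 8. Remainder: −7.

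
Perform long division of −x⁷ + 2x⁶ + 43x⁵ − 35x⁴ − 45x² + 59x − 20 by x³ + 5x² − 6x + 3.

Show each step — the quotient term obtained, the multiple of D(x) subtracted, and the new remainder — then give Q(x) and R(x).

Q(x) = −x⁴ + 7x³ + 2x² − 9; R(x) = −6x² + 5x + 7

Step 1: lead(−x⁷ + 2x⁶ + 43x⁵ − 35x⁴ − 45x² + 59x − 20) ÷ lead(D) = −x⁷ ÷ x³ = −x⁴. Subtract (−x⁴)·D = −x⁷ − 5x⁶ + 6x⁵ − 3x⁴. Remainder: 7x⁶ + 37x⁵ − 32x⁴ − 45x² + 59x − 20.
Step 2: lead(7x⁶ + 37x⁵ − 32x⁴ − 45x² + 59x − 20) ÷ lead(D) = 7x⁶ ÷ x³ = 7x³. Subtract (7x³)·D = 7x⁶ + 35x⁵ − 42x⁴ + 21x³. Remainder: 2x⁵ + 10x⁴ − 21x³ − 45x² + 59x − 20.
Step 3: lead(2x⁵ + 10x⁴ − 21x³ − 45x² + 59x − 20) ÷ lead(D) = 2x⁵ ÷ x³ = 2x². Subtract (2x²)·D = 2x⁵ + 10x⁴ − 12x³ + 6x². Remainder: −9x³ − 51x² + 59x − 20.
Step 4: lead(−9x³ − 51x² + 59x − 20) ÷ lead(D) = −9x³ ÷ x³ = −9. Subtract (−9)·D = −9x³ − 45x² + 54x − 27. Remainder: −6x² + 5x + 7.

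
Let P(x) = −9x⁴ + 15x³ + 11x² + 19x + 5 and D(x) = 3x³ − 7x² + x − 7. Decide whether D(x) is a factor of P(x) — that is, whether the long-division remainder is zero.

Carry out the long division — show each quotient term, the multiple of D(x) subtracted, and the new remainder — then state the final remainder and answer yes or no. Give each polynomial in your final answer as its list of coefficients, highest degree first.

Step 1: lead(−9x⁴ + 15x³ + 11x² + 19x + 5) ÷ lead(D) = −9x⁴ ÷ 3x³ = −3x. Subtract (−3x)·D = −9x⁴ + 21x³ − 3x² + 21x. Remainder: −6x³ + 14x² − 2x + 5.
Step 2: lead(−6x³ + 14x² − 2x + 5) ÷ lead(D) = −6x³ ÷ 3x³ = −2. Subtract (−2)·D = −6x³ + 14x² − 2x + 14. Remainder: −9.

R = [-9], so D(x) is not a factor of P(x). no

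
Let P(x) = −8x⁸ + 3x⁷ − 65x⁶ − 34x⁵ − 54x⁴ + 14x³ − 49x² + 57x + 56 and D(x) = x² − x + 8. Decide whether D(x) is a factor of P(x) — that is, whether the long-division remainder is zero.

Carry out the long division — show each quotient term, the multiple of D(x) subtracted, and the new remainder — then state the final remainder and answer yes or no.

Step 1: lead(−8x⁸ + 3x⁷ − 65x⁶ − 34x⁵ − 54x⁴ + 14x³ − 49x² + 57x + 56) ÷ lead(D) = −8x⁸ ÷ x² = −8x⁶. Subtract (−8x⁶)·D = −8x⁸ + 8x⁷ − 64x⁶. Remainder: −5x⁷ − x⁶ − 34x⁵ − 54x⁴ + 14x³ − 49x² + 57x + 56.
Step 2: lead(−5x⁷ − x⁶ − 34x⁵ − 54x⁴ + 14x³ − 49x² + 57x + 56) ÷ lead(D) = −5x⁷ ÷ x² = −5x⁵. Subtract (−5x⁵)·D = −5x⁷ + 5x⁶ − 40x⁵. Remainder: −6x⁶ + 6x⁵ − 54x⁴ + 14x³ − 49x² + 57x + 56.
Step 3: lead(−6x⁶ + 6x⁵ − 54x⁴ + 14x³ − 49x² + 57x + 56) ÷ lead(D) = −6x⁶ ÷ x² = −6x⁴. Subtract (−6x⁴)·D = −6x⁶ + 6x⁵ − 48x⁴. Remainder: −6x⁴ + 14x³ − 49x² + 57x + 56.
Step 4: lead(−6x⁴ + 14x³ − 49x² + 57x + 56) ÷ lead(D) = −6x⁴ ÷ x² = −6x². Subtract (−6x²)·D = −6x⁴ + 6x³ − 48x². Remainder: 8x³ − x² + 57x + 56.
Step 5: lead(8x³ − x² + 57x + 56) ÷ lead(D) = 8x³ ÷ x² = 8x. Subtract (8x)·D = 8x³ − 8x² + 64x. Remainder: 7x² − 7x + 56.
Step 6: lead(7x² − 7x + 56) ÷ lead(D) = 7x² ÷ x² = 7. Subtract (7)·D = 7x² − 7x + 56. Remainder: 0.

R(x) = 0, so D(x) is a factor of P(x). yes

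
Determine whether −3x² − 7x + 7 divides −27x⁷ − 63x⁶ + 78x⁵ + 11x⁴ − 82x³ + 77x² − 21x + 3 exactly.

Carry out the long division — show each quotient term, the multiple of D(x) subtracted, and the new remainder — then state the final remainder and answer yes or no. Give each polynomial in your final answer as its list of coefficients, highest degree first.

Step 1: lead(−27x⁷ − 63x⁶ + 78x⁵ + 11x⁴ − 82x³ + 77x² − 21x + 3) ÷ lead(D) = −27x⁷ ÷ −3x² = 9x⁵. Subtract (9x⁵)·D = −27x⁷ − 63x⁶ + 63x⁵. Remainder: 15x⁵ + 11x⁴ − 82x³ + 77x² − 21x + 3.
Step 2: lead(15x⁵ + 11x⁴ − 82x³ + 77x² − 21x + 3) ÷ lead(D) = 15x⁵ ÷ −3x² = −5x³. Subtract (−5x³)·D = 15x⁵ + 35x⁴ − 35x³. Remainder: −24x⁴ − 47x³ + 77x² − 21x + 3.
Step 3: lead(−24x⁴ − 47x³ + 77x² − 21x + 3) ÷ lead(D) = −24x⁴ ÷ −3x² = 8x². Subtract (8x²)·D = −24x⁴ − 56x³ + 56x². Remainder: 9x³ + 21x² − 21x + 3.
Step 4: lead(9x³ + 21x² − 21x + 3) ÷ lead(D) = 9x³ ÷ −3x² = −3x. Subtract (−3x)·D = 9x³ + 21x² − 21x. Remainder: 3.

R = [3], so D(x) is not a factor of P(x). no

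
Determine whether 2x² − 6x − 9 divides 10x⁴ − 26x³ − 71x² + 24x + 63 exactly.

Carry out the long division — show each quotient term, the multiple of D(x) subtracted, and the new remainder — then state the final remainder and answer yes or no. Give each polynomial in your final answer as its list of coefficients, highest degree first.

R = [0], so D(x) is a factor of P(x). yes

Step 1: lead(10x⁴ − 26x³ − 71x² + 24x + 63) ÷ lead(D) = 10x⁴ ÷ 2x² = 5x². Subtract (5x²)·D = 10x⁴ − 30x³ − 45x². Remainder: 4x³ − 26x² + 24x + 63.
Step 2: lead(4x³ − 26x² + 24x + 63) ÷ lead(D) = 4x³ ÷ 2x² = 2x. Subtract (2x)·D = 4x³ − 12x² − 18x. Remainder: −14x² + 42x + 63.
Step 3: lead(−14x² + 42x + 63) ÷ lead(D) = −14x² ÷ 2x² = −7. Subtract (−7)·D = −14x² + 42x + 63. Remainder: 0.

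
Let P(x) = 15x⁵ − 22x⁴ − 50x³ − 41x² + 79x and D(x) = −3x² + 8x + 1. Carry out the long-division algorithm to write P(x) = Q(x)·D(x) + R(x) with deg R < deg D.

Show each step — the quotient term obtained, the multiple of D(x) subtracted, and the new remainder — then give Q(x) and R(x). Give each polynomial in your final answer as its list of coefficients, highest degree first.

Q = [-5, -6, -1, 9]; R = [8, -9]

Step 1: lead(15x⁵ − 22x⁴ − 50x³ − 41x² + 79x) ÷ lead(D) = 15x⁵ ÷ −3x² = −5x³. Subtract (−5x³)·D = 15x⁵ − 40x⁴ − 5x³. Remainder: 18x⁴ − 45x³ − 41x² + 79x.
Step 2: lead(18x⁴ − 45x³ − 41x² + 79x) ÷ lead(D) = 18x⁴ ÷ −3x² = −6x². Subtract (−6x²)·D = 18x⁴ − 48x³ − 6x². Remainder: 3x³ − 35x² + 79x.
Step 3: lead(3x³ − 35x² + 79x) ÷ lead(D) = 3x³ ÷ −3x² = −x. Subtract (−x)·D = 3x³ − 8x² − x. Remainder: −27x² + 80x.
Step 4: lead(−27x² + 80x) ÷ lead(D) = −27x² ÷ −3x² = 9. Subtract (9)·D = −27x² + 72x + 9. Remainder: 8x − 9.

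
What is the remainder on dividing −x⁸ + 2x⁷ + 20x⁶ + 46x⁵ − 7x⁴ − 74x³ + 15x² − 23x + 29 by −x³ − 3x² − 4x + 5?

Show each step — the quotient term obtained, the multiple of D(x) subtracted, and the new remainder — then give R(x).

Step 1: lead(−x⁸ + 2x⁷ + 20x⁶ + 46x⁵ − 7x⁴ − 74x³ + 15x² − 23x + 29) ÷ lead(D) = −x⁸ ÷ −x³ = x⁵. Subtract (x⁵)·D = −x⁸ − 3x⁷ − 4x⁶ + 5x⁵. Remainder: 5x⁷ + 24x⁶ + 41x⁵ − 7x⁴ − 74x³ + 15x² − 23x + 29.
Step 2: lead(5x⁷ + 24x⁶ + 41x⁵ − 7x⁴ − 74x³ + 15x² − 23x + 29) ÷ lead(D) = 5x⁷ ÷ −x³ = −5x⁴. Subtract (−5x⁴)·D = 5x⁷ + 15x⁶ + 20x⁵ − 25x⁴. Remainder: 9x⁶ + 21x⁵ + 18x⁴ − 74x³ + 15x² − 23x + 29.
Step 3: lead(9x⁶ + 21x⁵ + 18x⁴ − 74x³ + 15x² − 23x + 29) ÷ lead(D) = 9x⁶ ÷ −x³ = −9x³. Subtract (−9x³)·D = 9x⁶ + 27x⁵ + 36x⁴ − 45x³. Remainder: −6x⁵ − 18x⁴ − 29x³ + 15x² − 23x + 29.
Step 4: lead(−6x⁵ − 18x⁴ − 29x³ + 15x² − 23x + 29) ÷ lead(D) = −6x⁵ ÷ −x³ = 6x². Subtract (6x²)·D = −6x⁵ − 18x⁴ − 24x³ + 30x². Remainder: −5x³ − 15x² − 23x + 29.
Step 5: lead(−5x³ − 15x² − 23x + 29) ÷ lead(D) = −5x³ ÷ −x³ = 5. Subtract (5)·D = −5x³ − 15x² − 20x + 25. Remainder: −3x + 4.

R(x) = −3x + 4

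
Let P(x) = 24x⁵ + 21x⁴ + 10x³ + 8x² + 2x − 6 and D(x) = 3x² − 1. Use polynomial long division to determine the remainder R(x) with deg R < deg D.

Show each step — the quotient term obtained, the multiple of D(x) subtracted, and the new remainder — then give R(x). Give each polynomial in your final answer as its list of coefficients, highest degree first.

R = [8, -1]

Step 1: lead(24x⁵ + 21x⁴ + 10x³ + 8x² + 2x − 6) ÷ lead(D) = 24x⁵ ÷ 3x² = 8x³. Subtract (8x³)·D = 24x⁵ − 8x³. Remainder: 21x⁴ + 18x³ + 8x² + 2x − 6.
Step 2: lead(21x⁴ + 18x³ + 8x² + 2x − 6) ÷ lead(D) = 21x⁴ ÷ 3x² = 7x². Subtract (7x²)·D = 21x⁴ − 7x². Remainder: 18x³ + 15x² + 2x − 6.
Step 3: lead(18x³ + 15x² + 2x − 6) ÷ lead(D) = 18x³ ÷ 3x² = 6x. Subtract (6x)·D = 18x³ − 6x. Remainder: 15x² + 8x − 6.
Step 4: lead(15x² + 8x − 6) ÷ lead(D) = 15x² ÷ 3x² = 5. Subtract (5)·D = 15x² − 5. Remainder: 8x − 1.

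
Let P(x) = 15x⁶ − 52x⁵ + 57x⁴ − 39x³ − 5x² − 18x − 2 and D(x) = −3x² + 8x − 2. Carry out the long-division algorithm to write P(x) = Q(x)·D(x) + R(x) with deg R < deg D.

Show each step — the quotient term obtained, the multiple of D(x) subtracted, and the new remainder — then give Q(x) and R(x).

Q(x) = −5x⁴ + 4x³ − 5x² − 3x − 3; R(x) = −8

Step 1: lead(15x⁶ − 52x⁵ + 57x⁴ − 39x³ − 5x² − 18x − 2) ÷ lead(D) = 15x⁶ ÷ −3x² = −5x⁴. Subtract (−5x⁴)·D = 15x⁶ − 40x⁵ + 10x⁴. Remainder: −12x⁵ + 47x⁴ − 39x³ − 5x² − 18x − 2.
Step 2: lead(−12x⁵ + 47x⁴ − 39x³ − 5x² − 18x − 2) ÷ lead(D) = −12x⁵ ÷ −3x² = 4x³. Subtract (4x³)·D = −12x⁵ + 32x⁴ − 8x³. Remainder: 15x⁴ − 31x³ − 5x² − 18x − 2.
Step 3: lead(15x⁴ − 31x³ − 5x² − 18x − 2) ÷ lead(D) = 15x⁴ ÷ −3x² = −5x². Subtract (−5x²)·D = 15x⁴ − 40x³ + 10x². Remainder: 9x³ − 15x² − 18x − 2.
Step 4: lead(9x³ − 15x² − 18x − 2) ÷ lead(D) = 9x³ ÷ −3x² = −3x. Subtract (−3x)·D = 9x³ − 24x² + 6x. Remainder: 9x² − 24x − 2.
Step 5: lead(9x² − 24x − 2) ÷ lead(D) = 9x² ÷ −3x² = −3. Subtract (−3)·D = 9x² − 24x + 6. Remainder: −8.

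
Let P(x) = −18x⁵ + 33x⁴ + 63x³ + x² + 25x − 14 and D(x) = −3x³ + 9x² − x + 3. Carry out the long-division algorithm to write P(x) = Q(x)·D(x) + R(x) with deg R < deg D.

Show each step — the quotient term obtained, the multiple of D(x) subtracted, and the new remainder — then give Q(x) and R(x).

Step 1: lead(−18x⁵ + 33x⁴ + 63x³ + x² + 25x − 14) ÷ lead(D) = −18x⁵ ÷ −3x³ = 6x². Subtract (6x²)·D = −18x⁵ + 54x⁴ − 6x³ + 18x². Remainder: −21x⁴ + 69x³ − 17x² + 25x − 14.
Step 2: lead(−21x⁴ + 69x³ − 17x² + 25x − 14) ÷ lead(D) = −21x⁴ ÷ −3x³ = 7x. Subtract (7x)·D = −21x⁴ + 63x³ − 7x² + 21x. Remainder: 6x³ − 10x² + 4x − 14.
Step 3: lead(6x³ − 10x² + 4x − 14) ÷ lead(D) = 6x³ ÷ −3x³ = −2. Subtract (−2)·D = 6x³ − 18x² + 2x − 6. Remainder: 8x² + 2x − 8.

Q(x) = 6x² + 7x − 2; R(x) = 8x² + 2x − 8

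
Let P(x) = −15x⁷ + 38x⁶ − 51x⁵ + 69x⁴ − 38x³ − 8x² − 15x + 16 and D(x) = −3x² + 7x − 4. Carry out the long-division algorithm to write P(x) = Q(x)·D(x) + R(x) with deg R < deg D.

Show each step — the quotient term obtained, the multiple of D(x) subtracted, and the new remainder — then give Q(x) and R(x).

Q(x) = 5x⁵ − x⁴ + 8x³ − 3x² − 5x − 5; R(x) = −4

Step 1: lead(−15x⁷ + 38x⁶ − 51x⁵ + 69x⁴ − 38x³ − 8x² − 15x + 16) ÷ lead(D) = −15x⁷ ÷ −3x² = 5x⁵. Subtract (5x⁵)·D = −15x⁷ + 35x⁶ − 20x⁵. Remainder: 3x⁶ − 31x⁵ + 69x⁴ − 38x³ − 8x² − 15x + 16.
Step 2: lead(3x⁶ − 31x⁵ + 69x⁴ − 38x³ − 8x² − 15x + 16) ÷ lead(D) = 3x⁶ ÷ −3x² = −x⁴. Subtract (−x⁴)·D = 3x⁶ − 7x⁵ + 4x⁴. Remainder: −24x⁵ + 65x⁴ − 38x³ − 8x² − 15x + 16.
Step 3: lead(−24x⁵ + 65x⁴ − 38x³ − 8x² − 15x + 16) ÷ lead(D) = −24x⁵ ÷ −3x² = 8x³. Subtract (8x³)·D = −24x⁵ + 56x⁴ − 32x³. Remainder: 9x⁴ − 6x³ − 8x² − 15x + 16.
Step 4: lead(9x⁴ − 6x³ − 8x² − 15x + 16) ÷ lead(D) = 9x⁴ ÷ −3x² = −3x². Subtract (−3x²)·D = 9x⁴ − 21x³ + 12x². Remainder: 15x³ − 20x² − 15x + 16.
Step 5: lead(15x³ − 20x² − 15x + 16) ÷ lead(D) = 15x³ ÷ −3x² = −5x. Subtract (−5x)·D = 15x³ − 35x² + 20x. Remainder: 15x² − 35x + 16.
Step 6: lead(15x² − 35x + 16) ÷ lead(D) = 15x² ÷ −3x² = −5. Subtract (−5)·D = 15x² − 35x + 20. Remainder: −4.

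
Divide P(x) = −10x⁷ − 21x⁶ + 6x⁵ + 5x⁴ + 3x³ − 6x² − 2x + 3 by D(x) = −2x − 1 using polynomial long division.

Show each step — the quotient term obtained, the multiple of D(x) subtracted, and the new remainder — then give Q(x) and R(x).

Step 1: lead(−10x⁷ − 21x⁶ + 6x⁵ + 5x⁴ + 3x³ − 6x² − 2x + 3) ÷ lead(D) = −10x⁷ ÷ −2x = 5x⁶. Subtract (5x⁶)·D = −10x⁷ − 5x⁶. Remainder: −16x⁶ + 6x⁵ + 5x⁴ + 3x³ − 6x² − 2x + 3.
Step 2: lead(−16x⁶ + 6x⁵ + 5x⁴ + 3x³ − 6x² − 2x + 3) ÷ lead(D) = −16x⁶ ÷ −2x = 8x⁵. Subtract (8x⁵)·D = −16x⁶ − 8x⁵. Remainder: 14x⁵ + 5x⁴ + 3x³ − 6x² − 2x + 3.
Step 3: lead(14x⁵ + 5x⁴ + 3x³ − 6x² − 2x + 3) ÷ lead(D) = 14x⁵ ÷ −2x = −7x⁴. Subtract (−7x⁴)·D = 14x⁵ + 7x⁴. Remainder: −2x⁴ + 3x³ − 6x² − 2x + 3.
Step 4: lead(−2x⁴ + 3x³ − 6x² − 2x + 3) ÷ lead(D) = −2x⁴ ÷ −2x = x³. Subtract (x³)·D = −2x⁴ − x³. Remainder: 4x³ − 6x² − 2x + 3.
Step 5: lead(4x³ − 6x² − 2x + 3) ÷ lead(D) = 4x³ ÷ −2x = −2x². Subtract (−2x²)·D = 4x³ + 2x². Remainder: −8x² − 2x + 3.
Step 6: lead(−8x² − 2x + 3) ÷ lead(D) = −8x² ÷ −2x = 4x. Subtract (4x)·D = −8x² − 4x. Remainder: 2x + 3.
Step 7: lead(2x + 3) ÷ lead(D) = 2x ÷ −2x = −1. Subtract (−1)·D = 2x + 1. Remainder: 2.

Q(x) = 5x⁶ + 8x⁵ − 7x⁴ + x³ − 2x² + 4x − 1; R(x) = 2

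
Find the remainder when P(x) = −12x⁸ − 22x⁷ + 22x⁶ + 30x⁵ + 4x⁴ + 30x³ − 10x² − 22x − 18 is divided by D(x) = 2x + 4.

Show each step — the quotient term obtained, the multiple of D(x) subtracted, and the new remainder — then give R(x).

Step 1: lead(−12x⁸ − 22x⁷ + 22x⁶ + 30x⁵ + 4x⁴ + 30x³ − 10x² − 22x − 18) ÷ lead(D) = −12x⁸ ÷ 2x = −6x⁷. Subtract (−6x⁷)·D = −12x⁸ − 24x⁷. Remainder: 2x⁷ + 22x⁶ + 30x⁵ + 4x⁴ + 30x³ − 10x² − 22x − 18.
Step 2: lead(2x⁷ + 22x⁶ + 30x⁵ + 4x⁴ + 30x³ − 10x² − 22x − 18) ÷ lead(D) = 2x⁷ ÷ 2x = x⁶. Subtract (x⁶)·D = 2x⁷ + 4x⁶. Remainder: 18x⁶ + 30x⁵ + 4x⁴ + 30x³ − 10x² − 22x − 18.
Step 3: lead(18x⁶ + 30x⁵ + 4x⁴ + 30x³ − 10x² − 22x − 18) ÷ lead(D) = 18x⁶ ÷ 2x = 9x⁵. Subtract (9x⁵)·D = 18x⁶ + 36x⁵. Remainder: −6x⁵ + 4x⁴ + 30x³ − 10x² − 22x − 18.
Step 4: lead(−6x⁵ + 4x⁴ + 30x³ − 10x² − 22x − 18) ÷ lead(D) = −6x⁵ ÷ 2x = −3x⁴. Subtract (−3x⁴)·D = −6x⁵ − 12x⁴. Remainder: 16x⁴ + 30x³ − 10x² − 22x − 18.
Step 5: lead(16x⁴ + 30x³ − 10x² − 22x − 18) ÷ lead(D) = 16x⁴ ÷ 2x = 8x³. Subtract (8x³)·D = 16x⁴ + 32x³. Remainder: −2x³ − 10x² − 22x − 18.
Step 6: lead(−2x³ − 10x² − 22x − 18) ÷ lead(D) = −2x³ ÷ 2x = −x². Subtract (−x²)·D = −2x³ − 4x². Remainder: −6x² − 22x − 18.
Step 7: lead(−6x² − 22x − 18) ÷ lead(D) = −6x² ÷ 2x = −3x. Subtract (−3x)·D = −6x² − 12x. Remainder: −10x − 18.
Step 8: lead(−10x − 18) ÷ lead(D) = −10x ÷ 2x = −5. Subtract (−5)·D = −10x − 20. Remainder: 2.

R(x) = 2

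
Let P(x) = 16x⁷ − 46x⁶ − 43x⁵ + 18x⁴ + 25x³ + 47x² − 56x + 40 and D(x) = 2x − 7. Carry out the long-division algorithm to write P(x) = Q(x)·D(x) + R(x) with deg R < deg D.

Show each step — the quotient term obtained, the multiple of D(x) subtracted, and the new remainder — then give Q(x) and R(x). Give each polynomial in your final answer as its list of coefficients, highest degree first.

Step 1: lead(16x⁷ − 46x⁶ − 43x⁵ + 18x⁴ + 25x³ + 47x² − 56x + 40) ÷ lead(D) = 16x⁷ ÷ 2x = 8x⁶. Subtract (8x⁶)·D = 16x⁷ − 56x⁶. Remainder: 10x⁶ − 43x⁵ + 18x⁴ + 25x³ + 47x² − 56x + 40.
Step 2: lead(10x⁶ − 43x⁵ + 18x⁴ + 25x³ + 47x² − 56x + 40) ÷ lead(D) = 10x⁶ ÷ 2x = 5x⁵. Subtract (5x⁵)·D = 10x⁶ − 35x⁵. Remainder: −8x⁵ + 18x⁴ + 25x³ + 47x² − 56x + 40.
Step 3: lead(−8x⁵ + 18x⁴ + 25x³ + 47x² − 56x + 40) ÷ lead(D) = −8x⁵ ÷ 2x = −4x⁴. Subtract (−4x⁴)·D = −8x⁵ + 28x⁴. Remainder: −10x⁴ + 25x³ + 47x² − 56x + 40.
Step 4: lead(−10x⁴ + 25x³ + 47x² − 56x + 40) ÷ lead(D) = −10x⁴ ÷ 2x = −5x³. Subtract (−5x³)·D = −10x⁴ + 35x³. Remainder: −10x³ + 47x² − 56x + 40.
Step 5: lead(−10x³ + 47x² − 56x + 40) ÷ lead(D) = −10x³ ÷ 2x = −5x². Subtract (−5x²)·D = −10x³ + 35x². Remainder: 12x² − 56x + 40.
Step 6: lead(12x² − 56x + 40) ÷ lead(D) = 12x² ÷ 2x = 6x. Subtract (6x)·D = 12x² − 42x. Remainder: −14x + 40.
Step 7: lead(−14x + 40) ÷ lead(D) = −14x ÷ 2x = −7. Subtract (−7)·D = −14x + 49. Remainder: −9.

Q = [8, 5, -4, -5, -5, 6, -7]; R = [-9]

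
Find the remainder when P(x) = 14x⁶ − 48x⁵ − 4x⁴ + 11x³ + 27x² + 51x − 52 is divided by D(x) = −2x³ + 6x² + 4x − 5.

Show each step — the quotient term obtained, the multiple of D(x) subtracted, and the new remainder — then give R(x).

R(x) = −7

Step 1: lead(14x⁶ − 48x⁵ − 4x⁴ + 11x³ + 27x² + 51x − 52) ÷ lead(D) = 14x⁶ ÷ −2x³ = −7x³. Subtract (−7x³)·D = 14x⁶ − 42x⁵ − 28x⁴ + 35x³. Remainder: −6x⁵ + 24x⁴ − 24x³ + 27x² + 51x − 52.
Step 2: lead(−6x⁵ + 24x⁴ − 24x³ + 27x² + 51x − 52) ÷ lead(D) = −6x⁵ ÷ −2x³ = 3x². Subtract (3x²)·D = −6x⁵ + 18x⁴ + 12x³ − 15x². Remainder: 6x⁴ − 36x³ + 42x² + 51x − 52.
Step 3: lead(6x⁴ − 36x³ + 42x² + 51x − 52) ÷ lead(D) = 6x⁴ ÷ −2x³ = −3x. Subtract (−3x)·D = 6x⁴ − 18x³ − 12x² + 15x. Remainder: −18x³ + 54x² + 36x − 52.
Step 4: lead(−18x³ + 54x² + 36x − 52) ÷ lead(D) = −18x³ ÷ −2x³ = 9. Subtract (9)·D = −18x³ + 54x² + 36x − 45. Remainder: −7.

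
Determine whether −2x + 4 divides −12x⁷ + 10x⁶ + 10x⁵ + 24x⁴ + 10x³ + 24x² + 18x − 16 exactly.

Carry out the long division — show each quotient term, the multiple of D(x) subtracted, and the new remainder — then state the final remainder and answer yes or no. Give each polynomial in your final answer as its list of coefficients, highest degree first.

R = [4], so D(x) is not a factor of P(x). no

Step 1: lead(−12x⁷ + 10x⁶ + 10x⁵ + 24x⁴ + 10x³ + 24x² + 18x − 16) ÷ lead(D) = −12x⁷ ÷ −2x = 6x⁶. Subtract (6x⁶)·D = −12x⁷ + 24x⁶. Remainder: −14x⁶ + 10x⁵ + 24x⁴ + 10x³ + 24x² + 18x − 16.
Step 2: lead(−14x⁶ + 10x⁵ + 24x⁴ + 10x³ + 24x² + 18x − 16) ÷ lead(D) = −14x⁶ ÷ −2x = 7x⁵. Subtract (7x⁵)·D = −14x⁶ + 28x⁵. Remainder: −18x⁵ + 24x⁴ + 10x³ + 24x² + 18x − 16.
Step 3: lead(−18x⁵ + 24x⁴ + 10x³ + 24x² + 18x − 16) ÷ lead(D) = −18x⁵ ÷ −2x = 9x⁴. Subtract (9x⁴)·D = −18x⁵ + 36x⁴. Remainder: −12x⁴ + 10x³ + 24x² + 18x − 16.
Step 4: lead(−12x⁴ + 10x³ + 24x² + 18x − 16) ÷ lead(D) = −12x⁴ ÷ −2x = 6x³. Subtract (6x³)·D = −12x⁴ + 24x³. Remainder: −14x³ + 24x² + 18x − 16.
Step 5: lead(−14x³ + 24x² + 18x − 16) ÷ lead(D) = −14x³ ÷ −2x = 7x². Subtract (7x²)·D = −14x³ + 28x². Remainder: −4x² + 18x − 16.
Step 6: lead(−4x² + 18x − 16) ÷ lead(D) = −4x² ÷ −2x = 2x. Subtract (2x)·D = −4x² + 8x. Remainder: 10x − 16.
Step 7: lead(10x − 16) ÷ lead(D) = 10x ÷ −2x = −5. Subtract (−5)·D = 10x − 20. Remainder: 4.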